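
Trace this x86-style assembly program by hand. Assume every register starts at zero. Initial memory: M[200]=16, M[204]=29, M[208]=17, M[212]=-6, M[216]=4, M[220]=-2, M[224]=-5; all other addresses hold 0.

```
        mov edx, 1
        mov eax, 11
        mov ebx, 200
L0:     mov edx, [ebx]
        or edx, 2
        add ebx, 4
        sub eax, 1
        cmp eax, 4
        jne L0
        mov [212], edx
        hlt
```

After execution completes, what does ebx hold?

mov edx, 1 → edx=1
mov eax, 11 → eax=11
mov ebx, 200 → ebx=200
mov edx, [ebx] → edx=M[200]=16
or edx, 2 → edx=16|2=18
add ebx, 4 → ebx=200+4=204
sub eax, 1 → eax=11-1=10
cmp eax, 4  (cmp 10,4)
jne L0: taken
mov edx, [ebx] → edx=M[204]=29
or edx, 2 → edx=29|2=31
add ebx, 4 → ebx=204+4=208
sub eax, 1 → eax=10-1=9
cmp eax, 4  (cmp 9,4)
jne L0: taken
mov edx, [ebx] → edx=M[208]=17
or edx, 2 → edx=17|2=19
add ebx, 4 → ebx=208+4=212
sub eax, 1 → eax=9-1=8
cmp eax, 4  (cmp 8,4)
jne L0: taken
mov edx, [ebx] → edx=M[212]=-6
or edx, 2 → edx=(-6)|2=-6
add ebx, 4 → ebx=212+4=216
sub eax, 1 → eax=8-1=7
cmp eax, 4  (cmp 7,4)
jne L0: taken
mov edx, [ebx] → edx=M[216]=4
or edx, 2 → edx=4|2=6
add ebx, 4 → ebx=216+4=220
sub eax, 1 → eax=7-1=6
cmp eax, 4  (cmp 6,4)
jne L0: taken
mov edx, [ebx] → edx=M[220]=-2
or edx, 2 → edx=(-2)|2=-2
add ebx, 4 → ebx=220+4=224
sub eax, 1 → eax=6-1=5
cmp eax, 4  (cmp 5,4)
jne L0: taken
mov edx, [ebx] → edx=M[224]=-5
or edx, 2 → edx=(-5)|2=-5
add ebx, 4 → ebx=224+4=228
sub eax, 1 → eax=5-1=4
cmp eax, 4  (cmp 4,4)
jne L0: not taken
mov [212], edx → M[212]=-5
halt.

228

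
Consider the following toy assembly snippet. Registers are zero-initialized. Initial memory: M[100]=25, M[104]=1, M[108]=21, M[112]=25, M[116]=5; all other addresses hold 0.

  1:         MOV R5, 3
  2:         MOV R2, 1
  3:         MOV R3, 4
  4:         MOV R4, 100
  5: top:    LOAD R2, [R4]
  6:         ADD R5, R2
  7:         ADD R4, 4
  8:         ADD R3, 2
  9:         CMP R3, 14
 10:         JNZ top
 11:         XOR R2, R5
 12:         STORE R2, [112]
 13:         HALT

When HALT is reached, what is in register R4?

120

MOV R5, 3 → R5=3
MOV R2, 1 → R2=1
MOV R3, 4 → R3=4
MOV R4, 100 → R4=100
LOAD R2, [R4] → R2=M[100]=25
ADD R5, R2 → R5=3+25=28
ADD R4, 4 → R4=100+4=104
ADD R3, 2 → R3=4+2=6
CMP R3, 14  (cmp 6,14)
JNZ top: taken
LOAD R2, [R4] → R2=M[104]=1
ADD R5, R2 → R5=28+1=29
ADD R4, 4 → R4=104+4=108
ADD R3, 2 → R3=6+2=8
CMP R3, 14  (cmp 8,14)
JNZ top: taken
LOAD R2, [R4] → R2=M[108]=21
ADD R5, R2 → R5=29+21=50
ADD R4, 4 → R4=108+4=112
ADD R3, 2 → R3=8+2=10
CMP R3, 14  (cmp 10,14)
JNZ top: taken
LOAD R2, [R4] → R2=M[112]=25
ADD R5, R2 → R5=50+25=75
ADD R4, 4 → R4=112+4=116
ADD R3, 2 → R3=10+2=12
CMP R3, 14  (cmp 12,14)
JNZ top: taken
LOAD R2, [R4] → R2=M[116]=5
ADD R5, R2 → R5=75+5=80
ADD R4, 4 → R4=116+4=120
ADD R3, 2 → R3=12+2=14
CMP R3, 14  (cmp 14,14)
JNZ top: not taken
XOR R2, R5 → R2=5^80=85
STORE R2, [112] → M[112]=85
halt.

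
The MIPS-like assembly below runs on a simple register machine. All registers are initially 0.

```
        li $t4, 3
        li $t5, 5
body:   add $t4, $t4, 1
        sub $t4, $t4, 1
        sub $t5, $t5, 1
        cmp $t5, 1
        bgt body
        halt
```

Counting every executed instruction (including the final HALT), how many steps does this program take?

li $t4, 3 → $t4=3
li $t5, 5 → $t5=5
add $t4, $t4, 1 → $t4=3+1=4
sub $t4, $t4, 1 → $t4=4-1=3
sub $t5, $t5, 1 → $t5=5-1=4
cmp $t5, 1  (cmp 4,1)
bgt body: taken
add $t4, $t4, 1 → $t4=3+1=4
sub $t4, $t4, 1 → $t4=4-1=3
sub $t5, $t5, 1 → $t5=4-1=3
cmp $t5, 1  (cmp 3,1)
bgt body: taken
add $t4, $t4, 1 → $t4=3+1=4
sub $t4, $t4, 1 → $t4=4-1=3
sub $t5, $t5, 1 → $t5=3-1=2
cmp $t5, 1  (cmp 2,1)
bgt body: taken
add $t4, $t4, 1 → $t4=3+1=4
sub $t4, $t4, 1 → $t4=4-1=3
sub $t5, $t5, 1 → $t5=2-1=1
cmp $t5, 1  (cmp 1,1)
bgt body: not taken
halt.
Total executed instructions: 23.

23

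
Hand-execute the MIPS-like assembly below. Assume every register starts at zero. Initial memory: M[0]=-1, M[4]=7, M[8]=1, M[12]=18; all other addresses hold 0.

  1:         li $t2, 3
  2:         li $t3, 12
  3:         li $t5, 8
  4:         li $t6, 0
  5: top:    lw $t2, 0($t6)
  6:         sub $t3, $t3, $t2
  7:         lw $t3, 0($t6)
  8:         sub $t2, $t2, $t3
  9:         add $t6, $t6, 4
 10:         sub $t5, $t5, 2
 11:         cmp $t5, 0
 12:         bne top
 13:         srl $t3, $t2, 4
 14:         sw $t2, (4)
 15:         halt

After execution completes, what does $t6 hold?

after li $t2, 3: $t2=3
after li $t3, 12: $t3=12
after li $t5, 8: $t5=8
after li $t6, 0: $t6=0
after lw $t2, 0($t6): $t2=M[0]=-1
after sub $t3, $t3, $t2: $t3=12-(-1)=13
after lw $t3, 0($t6): $t3=M[0]=-1
after sub $t2, $t2, $t3: $t2=(-1)-(-1)=0
after add $t6, $t6, 4: $t6=0+4=4
after sub $t5, $t5, 2: $t5=8-2=6
cmp $t5, 0  (cmp 6,0)
bne top: taken
after lw $t2, 0($t6): $t2=M[4]=7
after sub $t3, $t3, $t2: $t3=(-1)-7=-8
after lw $t3, 0($t6): $t3=M[4]=7
after sub $t2, $t2, $t3: $t2=7-7=0
after add $t6, $t6, 4: $t6=4+4=8
after sub $t5, $t5, 2: $t5=6-2=4
cmp $t5, 0  (cmp 4,0)
bne top: taken
after lw $t2, 0($t6): $t2=M[8]=1
after sub $t3, $t3, $t2: $t3=7-1=6
after lw $t3, 0($t6): $t3=M[8]=1
after sub $t2, $t2, $t3: $t2=1-1=0
after add $t6, $t6, 4: $t6=8+4=12
after sub $t5, $t5, 2: $t5=4-2=2
cmp $t5, 0  (cmp 2,0)
bne top: taken
after lw $t2, 0($t6): $t2=M[12]=18
after sub $t3, $t3, $t2: $t3=1-18=-17
after lw $t3, 0($t6): $t3=M[12]=18
after sub $t2, $t2, $t3: $t2=18-18=0
after add $t6, $t6, 4: $t6=12+4=16
after sub $t5, $t5, 2: $t5=2-2=0
cmp $t5, 0  (cmp 0,0)
bne top: not taken
after srl $t3, $t2, 4: $t3=0>>4=0
sw $t2, (4) → M[4]=0
halt.

16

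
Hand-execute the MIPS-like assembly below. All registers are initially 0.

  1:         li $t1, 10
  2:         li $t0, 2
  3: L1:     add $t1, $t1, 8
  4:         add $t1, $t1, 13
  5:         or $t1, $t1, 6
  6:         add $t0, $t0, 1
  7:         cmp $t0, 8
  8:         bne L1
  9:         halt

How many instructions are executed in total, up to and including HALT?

after li $t1, 10: $t1=10
after li $t0, 2: $t0=2
after add $t1, $t1, 8: $t1=10+8=18
after add $t1, $t1, 13: $t1=18+13=31
after or $t1, $t1, 6: $t1=31|6=31
after add $t0, $t0, 1: $t0=2+1=3
cmp $t0, 8  (cmp 3,8)
bne L1: taken
after add $t1, $t1, 8: $t1=31+8=39
after add $t1, $t1, 13: $t1=39+13=52
after or $t1, $t1, 6: $t1=52|6=54
after add $t0, $t0, 1: $t0=3+1=4
cmp $t0, 8  (cmp 4,8)
bne L1: taken
after add $t1, $t1, 8: $t1=54+8=62
after add $t1, $t1, 13: $t1=62+13=75
after or $t1, $t1, 6: $t1=75|6=79
after add $t0, $t0, 1: $t0=4+1=5
cmp $t0, 8  (cmp 5,8)
bne L1: taken
after add $t1, $t1, 8: $t1=79+8=87
after add $t1, $t1, 13: $t1=87+13=100
after or $t1, $t1, 6: $t1=100|6=102
after add $t0, $t0, 1: $t0=5+1=6
cmp $t0, 8  (cmp 6,8)
bne L1: taken
after add $t1, $t1, 8: $t1=102+8=110
after add $t1, $t1, 13: $t1=110+13=123
after or $t1, $t1, 6: $t1=123|6=127
after add $t0, $t0, 1: $t0=6+1=7
cmp $t0, 8  (cmp 7,8)
bne L1: taken
after add $t1, $t1, 8: $t1=127+8=135
after add $t1, $t1, 13: $t1=135+13=148
after or $t1, $t1, 6: $t1=148|6=150
after add $t0, $t0, 1: $t0=7+1=8
cmp $t0, 8  (cmp 8,8)
bne L1: not taken
halt.
Total executed instructions: 39.

39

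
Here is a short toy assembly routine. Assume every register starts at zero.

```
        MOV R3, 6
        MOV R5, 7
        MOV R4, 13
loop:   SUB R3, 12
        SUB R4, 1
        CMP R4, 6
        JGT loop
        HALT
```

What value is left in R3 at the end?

-78

MOV R3, 6 → R3=6
MOV R5, 7 → R5=7
MOV R4, 13 → R4=13
SUB R3, 12 → R3=6-12=-6
SUB R4, 1 → R4=13-1=12
CMP R4, 6  (cmp 12,6)
JGT loop: taken
SUB R3, 12 → R3=(-6)-12=-18
SUB R4, 1 → R4=12-1=11
CMP R4, 6  (cmp 11,6)
JGT loop: taken
SUB R3, 12 → R3=(-18)-12=-30
SUB R4, 1 → R4=11-1=10
CMP R4, 6  (cmp 10,6)
JGT loop: taken
SUB R3, 12 → R3=(-30)-12=-42
SUB R4, 1 → R4=10-1=9
CMP R4, 6  (cmp 9,6)
JGT loop: taken
SUB R3, 12 → R3=(-42)-12=-54
SUB R4, 1 → R4=9-1=8
CMP R4, 6  (cmp 8,6)
JGT loop: taken
SUB R3, 12 → R3=(-54)-12=-66
SUB R4, 1 → R4=8-1=7
CMP R4, 6  (cmp 7,6)
JGT loop: taken
SUB R3, 12 → R3=(-66)-12=-78
SUB R4, 1 → R4=7-1=6
CMP R4, 6  (cmp 6,6)
JGT loop: not taken
halt.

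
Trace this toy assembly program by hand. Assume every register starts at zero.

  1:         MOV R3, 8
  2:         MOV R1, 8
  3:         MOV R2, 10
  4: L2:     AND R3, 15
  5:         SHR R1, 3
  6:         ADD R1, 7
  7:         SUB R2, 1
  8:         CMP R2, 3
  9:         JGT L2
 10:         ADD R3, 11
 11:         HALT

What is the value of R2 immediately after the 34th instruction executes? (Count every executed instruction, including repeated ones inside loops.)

5

MOV R3, 8 → R3=8
MOV R1, 8 → R1=8
MOV R2, 10 → R2=10
AND R3, 15 → R3=8&15=8
SHR R1, 3 → R1=8>>3=1
ADD R1, 7 → R1=1+7=8
SUB R2, 1 → R2=10-1=9
CMP R2, 3  (cmp 9,3)
JGT L2: taken
AND R3, 15 → R3=8&15=8
SHR R1, 3 → R1=8>>3=1
ADD R1, 7 → R1=1+7=8
SUB R2, 1 → R2=9-1=8
CMP R2, 3  (cmp 8,3)
JGT L2: taken
AND R3, 15 → R3=8&15=8
SHR R1, 3 → R1=8>>3=1
ADD R1, 7 → R1=1+7=8
SUB R2, 1 → R2=8-1=7
CMP R2, 3  (cmp 7,3)
JGT L2: taken
AND R3, 15 → R3=8&15=8
SHR R1, 3 → R1=8>>3=1
ADD R1, 7 → R1=1+7=8
SUB R2, 1 → R2=7-1=6
CMP R2, 3  (cmp 6,3)
JGT L2: taken
AND R3, 15 → R3=8&15=8
SHR R1, 3 → R1=8>>3=1
ADD R1, 7 → R1=1+7=8
SUB R2, 1 → R2=6-1=5
CMP R2, 3  (cmp 5,3)
JGT L2: taken
AND R3, 15 → R3=8&15=8
After step 34: R2 = 5.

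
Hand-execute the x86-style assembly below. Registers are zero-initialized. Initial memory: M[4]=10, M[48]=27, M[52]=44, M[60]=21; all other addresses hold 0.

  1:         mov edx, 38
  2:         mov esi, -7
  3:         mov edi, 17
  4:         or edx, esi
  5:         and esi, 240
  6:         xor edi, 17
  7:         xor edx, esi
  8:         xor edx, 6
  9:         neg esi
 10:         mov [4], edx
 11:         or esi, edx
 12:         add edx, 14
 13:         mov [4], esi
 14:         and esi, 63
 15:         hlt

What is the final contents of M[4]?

-231

edx=38
esi=-7
edi=17
edx=38|(-7)=-1
esi=(-7)&240=240
edi=17^17=0
edx=(-1)^240=-241
edx=(-241)^6=-247
esi=-(240)=-240
mov [4], edx → M[4]=-247
esi=(-240)|(-247)=-231
edx=(-247)+14=-233
mov [4], esi → M[4]=-231
esi=(-231)&63=25
halt.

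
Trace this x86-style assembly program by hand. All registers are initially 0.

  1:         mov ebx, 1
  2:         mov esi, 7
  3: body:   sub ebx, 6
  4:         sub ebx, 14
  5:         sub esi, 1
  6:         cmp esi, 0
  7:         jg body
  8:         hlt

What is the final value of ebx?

mov ebx, 1 → ebx=1
mov esi, 7 → esi=7
sub ebx, 6 → ebx=1-6=-5
sub ebx, 14 → ebx=(-5)-14=-19
sub esi, 1 → esi=7-1=6
cmp esi, 0  (cmp 6,0)
jg body: taken
sub ebx, 6 → ebx=(-19)-6=-25
sub ebx, 14 → ebx=(-25)-14=-39
sub esi, 1 → esi=6-1=5
cmp esi, 0  (cmp 5,0)
jg body: taken
sub ebx, 6 → ebx=(-39)-6=-45
sub ebx, 14 → ebx=(-45)-14=-59
sub esi, 1 → esi=5-1=4
cmp esi, 0  (cmp 4,0)
jg body: taken
sub ebx, 6 → ebx=(-59)-6=-65
sub ebx, 14 → ebx=(-65)-14=-79
sub esi, 1 → esi=4-1=3
cmp esi, 0  (cmp 3,0)
jg body: taken
sub ebx, 6 → ebx=(-79)-6=-85
sub ebx, 14 → ebx=(-85)-14=-99
sub esi, 1 → esi=3-1=2
cmp esi, 0  (cmp 2,0)
jg body: taken
sub ebx, 6 → ebx=(-99)-6=-105
sub ebx, 14 → ebx=(-105)-14=-119
sub esi, 1 → esi=2-1=1
cmp esi, 0  (cmp 1,0)
jg body: taken
sub ebx, 6 → ebx=(-119)-6=-125
sub ebx, 14 → ebx=(-125)-14=-139
sub esi, 1 → esi=1-1=0
cmp esi, 0  (cmp 0,0)
jg body: not taken
halt.

-139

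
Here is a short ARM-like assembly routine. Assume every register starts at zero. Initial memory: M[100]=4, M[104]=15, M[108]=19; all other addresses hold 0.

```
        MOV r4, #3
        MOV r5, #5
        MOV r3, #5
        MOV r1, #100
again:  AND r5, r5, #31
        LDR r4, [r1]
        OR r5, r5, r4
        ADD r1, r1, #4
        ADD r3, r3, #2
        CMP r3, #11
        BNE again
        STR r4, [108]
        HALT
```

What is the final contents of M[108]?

after MOV r4, #3: r4=3
after MOV r5, #5: r5=5
after MOV r3, #5: r3=5
after MOV r1, #100: r1=100
after AND r5, r5, #31: r5=5&31=5
after LDR r4, [r1]: r4=M[100]=4
after OR r5, r5, r4: r5=5|4=5
after ADD r1, r1, #4: r1=100+4=104
after ADD r3, r3, #2: r3=5+2=7
CMP r3, #11  (cmp 7,11)
BNE again: taken
after AND r5, r5, #31: r5=5&31=5
after LDR r4, [r1]: r4=M[104]=15
after OR r5, r5, r4: r5=5|15=15
after ADD r1, r1, #4: r1=104+4=108
after ADD r3, r3, #2: r3=7+2=9
CMP r3, #11  (cmp 9,11)
BNE again: taken
after AND r5, r5, #31: r5=15&31=15
after LDR r4, [r1]: r4=M[108]=19
after OR r5, r5, r4: r5=15|19=31
after ADD r1, r1, #4: r1=108+4=112
after ADD r3, r3, #2: r3=9+2=11
CMP r3, #11  (cmp 11,11)
BNE again: not taken
STR r4, [108] → M[108]=19
halt.

19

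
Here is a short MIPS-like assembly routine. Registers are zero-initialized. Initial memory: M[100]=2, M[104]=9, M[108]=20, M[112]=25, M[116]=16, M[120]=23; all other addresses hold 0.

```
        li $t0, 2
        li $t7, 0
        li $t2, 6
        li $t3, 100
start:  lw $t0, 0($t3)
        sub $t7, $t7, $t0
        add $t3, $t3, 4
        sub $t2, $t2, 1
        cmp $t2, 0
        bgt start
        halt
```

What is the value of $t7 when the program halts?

li $t0, 2 → $t0=2
li $t7, 0 → $t7=0
li $t2, 6 → $t2=6
li $t3, 100 → $t3=100
lw $t0, 0($t3) → $t0=M[100]=2
sub $t7, $t7, $t0 → $t7=0-2=-2
add $t3, $t3, 4 → $t3=100+4=104
sub $t2, $t2, 1 → $t2=6-1=5
cmp $t2, 0  (cmp 5,0)
bgt start: taken
lw $t0, 0($t3) → $t0=M[104]=9
sub $t7, $t7, $t0 → $t7=(-2)-9=-11
add $t3, $t3, 4 → $t3=104+4=108
sub $t2, $t2, 1 → $t2=5-1=4
cmp $t2, 0  (cmp 4,0)
bgt start: taken
lw $t0, 0($t3) → $t0=M[108]=20
sub $t7, $t7, $t0 → $t7=(-11)-20=-31
add $t3, $t3, 4 → $t3=108+4=112
sub $t2, $t2, 1 → $t2=4-1=3
cmp $t2, 0  (cmp 3,0)
bgt start: taken
lw $t0, 0($t3) → $t0=M[112]=25
sub $t7, $t7, $t0 → $t7=(-31)-25=-56
add $t3, $t3, 4 → $t3=112+4=116
sub $t2, $t2, 1 → $t2=3-1=2
cmp $t2, 0  (cmp 2,0)
bgt start: taken
lw $t0, 0($t3) → $t0=M[116]=16
sub $t7, $t7, $t0 → $t7=(-56)-16=-72
add $t3, $t3, 4 → $t3=116+4=120
sub $t2, $t2, 1 → $t2=2-1=1
cmp $t2, 0  (cmp 1,0)
bgt start: taken
lw $t0, 0($t3) → $t0=M[120]=23
sub $t7, $t7, $t0 → $t7=(-72)-23=-95
add $t3, $t3, 4 → $t3=120+4=124
sub $t2, $t2, 1 → $t2=1-1=0
cmp $t2, 0  (cmp 0,0)
bgt start: not taken
halt.

-95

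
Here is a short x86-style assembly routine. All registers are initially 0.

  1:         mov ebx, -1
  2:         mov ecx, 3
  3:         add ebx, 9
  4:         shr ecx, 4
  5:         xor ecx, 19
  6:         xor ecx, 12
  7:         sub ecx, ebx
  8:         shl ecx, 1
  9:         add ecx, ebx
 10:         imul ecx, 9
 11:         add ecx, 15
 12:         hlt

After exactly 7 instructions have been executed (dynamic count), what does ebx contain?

after mov ebx, -1: ebx=-1
after mov ecx, 3: ecx=3
after add ebx, 9: ebx=(-1)+9=8
after shr ecx, 4: ecx=3>>4=0
after xor ecx, 19: ecx=0^19=19
after xor ecx, 12: ecx=19^12=31
after sub ecx, ebx: ecx=31-8=23
After step 7: ebx = 8.

8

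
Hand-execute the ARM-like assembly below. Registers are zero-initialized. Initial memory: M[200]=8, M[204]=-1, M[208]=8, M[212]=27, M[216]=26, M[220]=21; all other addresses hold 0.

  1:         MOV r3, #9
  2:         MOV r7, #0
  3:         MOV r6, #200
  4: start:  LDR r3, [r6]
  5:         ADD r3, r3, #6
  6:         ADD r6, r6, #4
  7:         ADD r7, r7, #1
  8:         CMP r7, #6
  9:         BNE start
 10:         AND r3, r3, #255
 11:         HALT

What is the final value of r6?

224

after MOV r3, #9: r3=9
after MOV r7, #0: r7=0
after MOV r6, #200: r6=200
after LDR r3, [r6]: r3=M[200]=8
after ADD r3, r3, #6: r3=8+6=14
after ADD r6, r6, #4: r6=200+4=204
after ADD r7, r7, #1: r7=0+1=1
CMP r7, #6  (cmp 1,6)
BNE start: taken
after LDR r3, [r6]: r3=M[204]=-1
after ADD r3, r3, #6: r3=(-1)+6=5
after ADD r6, r6, #4: r6=204+4=208
after ADD r7, r7, #1: r7=1+1=2
CMP r7, #6  (cmp 2,6)
BNE start: taken
after LDR r3, [r6]: r3=M[208]=8
after ADD r3, r3, #6: r3=8+6=14
after ADD r6, r6, #4: r6=208+4=212
after ADD r7, r7, #1: r7=2+1=3
CMP r7, #6  (cmp 3,6)
BNE start: taken
after LDR r3, [r6]: r3=M[212]=27
after ADD r3, r3, #6: r3=27+6=33
after ADD r6, r6, #4: r6=212+4=216
after ADD r7, r7, #1: r7=3+1=4
CMP r7, #6  (cmp 4,6)
BNE start: taken
after LDR r3, [r6]: r3=M[216]=26
after ADD r3, r3, #6: r3=26+6=32
after ADD r6, r6, #4: r6=216+4=220
after ADD r7, r7, #1: r7=4+1=5
CMP r7, #6  (cmp 5,6)
BNE start: taken
after LDR r3, [r6]: r3=M[220]=21
after ADD r3, r3, #6: r3=21+6=27
after ADD r6, r6, #4: r6=220+4=224
after ADD r7, r7, #1: r7=5+1=6
CMP r7, #6  (cmp 6,6)
BNE start: not taken
after AND r3, r3, #255: r3=27&255=27
halt.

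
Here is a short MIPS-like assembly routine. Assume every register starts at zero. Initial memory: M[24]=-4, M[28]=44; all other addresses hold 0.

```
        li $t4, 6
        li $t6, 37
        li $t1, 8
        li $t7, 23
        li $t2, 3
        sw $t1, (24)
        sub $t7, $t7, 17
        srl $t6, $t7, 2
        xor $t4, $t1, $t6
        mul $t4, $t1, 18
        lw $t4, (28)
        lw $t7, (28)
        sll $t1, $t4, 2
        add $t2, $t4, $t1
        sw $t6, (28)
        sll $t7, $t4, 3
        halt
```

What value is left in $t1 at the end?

li $t4, 6 → $t4=6
li $t6, 37 → $t6=37
li $t1, 8 → $t1=8
li $t7, 23 → $t7=23
li $t2, 3 → $t2=3
sw $t1, (24) → M[24]=8
sub $t7, $t7, 17 → $t7=23-17=6
srl $t6, $t7, 2 → $t6=6>>2=1
xor $t4, $t1, $t6 → $t4=8^1=9
mul $t4, $t1, 18 → $t4=8*18=144
lw $t4, (28) → $t4=M[28]=44
lw $t7, (28) → $t7=M[28]=44
sll $t1, $t4, 2 → $t1=44<<2=176
add $t2, $t4, $t1 → $t2=44+176=220
sw $t6, (28) → M[28]=1
sll $t7, $t4, 3 → $t7=44<<3=352
halt.

176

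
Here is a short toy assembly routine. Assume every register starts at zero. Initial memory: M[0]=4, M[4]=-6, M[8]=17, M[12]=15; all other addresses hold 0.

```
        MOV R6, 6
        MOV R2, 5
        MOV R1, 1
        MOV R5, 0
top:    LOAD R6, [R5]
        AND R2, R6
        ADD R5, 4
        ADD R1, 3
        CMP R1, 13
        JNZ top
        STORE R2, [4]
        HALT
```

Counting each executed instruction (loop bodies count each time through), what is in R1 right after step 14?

7

after MOV R6, 6: R6=6
after MOV R2, 5: R2=5
after MOV R1, 1: R1=1
after MOV R5, 0: R5=0
after LOAD R6, [R5]: R6=M[0]=4
after AND R2, R6: R2=5&4=4
after ADD R5, 4: R5=0+4=4
after ADD R1, 3: R1=1+3=4
CMP R1, 13  (cmp 4,13)
JNZ top: taken
after LOAD R6, [R5]: R6=M[4]=-6
after AND R2, R6: R2=4&(-6)=0
after ADD R5, 4: R5=4+4=8
after ADD R1, 3: R1=4+3=7
After step 14: R1 = 7.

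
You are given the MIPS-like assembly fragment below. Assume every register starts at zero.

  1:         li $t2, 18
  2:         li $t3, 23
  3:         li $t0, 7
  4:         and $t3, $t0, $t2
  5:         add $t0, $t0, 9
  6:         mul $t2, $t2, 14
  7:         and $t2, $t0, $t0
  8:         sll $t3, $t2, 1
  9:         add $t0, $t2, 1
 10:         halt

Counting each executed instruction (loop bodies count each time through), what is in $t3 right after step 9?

32

li $t2, 18 → $t2=18
li $t3, 23 → $t3=23
li $t0, 7 → $t0=7
and $t3, $t0, $t2 → $t3=7&18=2
add $t0, $t0, 9 → $t0=7+9=16
mul $t2, $t2, 14 → $t2=18*14=252
and $t2, $t0, $t0 → $t2=16&16=16
sll $t3, $t2, 1 → $t3=16<<1=32
add $t0, $t2, 1 → $t0=16+1=17
After step 9: $t3 = 32.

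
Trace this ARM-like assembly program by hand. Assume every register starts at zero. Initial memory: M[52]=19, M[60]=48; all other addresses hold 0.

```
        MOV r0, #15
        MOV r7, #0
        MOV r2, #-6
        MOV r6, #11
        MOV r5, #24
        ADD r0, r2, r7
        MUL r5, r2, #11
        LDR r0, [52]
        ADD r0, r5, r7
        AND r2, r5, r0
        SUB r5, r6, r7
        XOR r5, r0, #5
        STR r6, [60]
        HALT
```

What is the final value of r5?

after MOV r0, #15: r0=15
after MOV r7, #0: r7=0
after MOV r2, #-6: r2=-6
after MOV r6, #11: r6=11
after MOV r5, #24: r5=24
after ADD r0, r2, r7: r0=(-6)+0=-6
after MUL r5, r2, #11: r5=(-6)*11=-66
after LDR r0, [52]: r0=M[52]=19
after ADD r0, r5, r7: r0=(-66)+0=-66
after AND r2, r5, r0: r2=(-66)&(-66)=-66
after SUB r5, r6, r7: r5=11-0=11
after XOR r5, r0, #5: r5=(-66)^5=-69
STR r6, [60] → M[60]=11
halt.

-69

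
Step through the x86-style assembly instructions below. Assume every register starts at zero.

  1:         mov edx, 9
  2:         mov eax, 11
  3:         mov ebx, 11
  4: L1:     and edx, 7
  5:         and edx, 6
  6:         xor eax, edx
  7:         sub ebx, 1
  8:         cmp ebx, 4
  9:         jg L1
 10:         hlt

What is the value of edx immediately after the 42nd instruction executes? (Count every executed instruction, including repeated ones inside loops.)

mov edx, 9 → edx=9
mov eax, 11 → eax=11
mov ebx, 11 → ebx=11
and edx, 7 → edx=9&7=1
and edx, 6 → edx=1&6=0
xor eax, edx → eax=11^0=11
sub ebx, 1 → ebx=11-1=10
cmp ebx, 4  (cmp 10,4)
jg L1: taken
and edx, 7 → edx=0&7=0
and edx, 6 → edx=0&6=0
xor eax, edx → eax=11^0=11
sub ebx, 1 → ebx=10-1=9
cmp ebx, 4  (cmp 9,4)
jg L1: taken
and edx, 7 → edx=0&7=0
and edx, 6 → edx=0&6=0
xor eax, edx → eax=11^0=11
sub ebx, 1 → ebx=9-1=8
cmp ebx, 4  (cmp 8,4)
jg L1: taken
and edx, 7 → edx=0&7=0
and edx, 6 → edx=0&6=0
xor eax, edx → eax=11^0=11
sub ebx, 1 → ebx=8-1=7
cmp ebx, 4  (cmp 7,4)
jg L1: taken
and edx, 7 → edx=0&7=0
and edx, 6 → edx=0&6=0
xor eax, edx → eax=11^0=11
sub ebx, 1 → ebx=7-1=6
cmp ebx, 4  (cmp 6,4)
jg L1: taken
and edx, 7 → edx=0&7=0
and edx, 6 → edx=0&6=0
xor eax, edx → eax=11^0=11
sub ebx, 1 → ebx=6-1=5
cmp ebx, 4  (cmp 5,4)
jg L1: taken
and edx, 7 → edx=0&7=0
and edx, 6 → edx=0&6=0
xor eax, edx → eax=11^0=11
After step 42: edx = 0.

0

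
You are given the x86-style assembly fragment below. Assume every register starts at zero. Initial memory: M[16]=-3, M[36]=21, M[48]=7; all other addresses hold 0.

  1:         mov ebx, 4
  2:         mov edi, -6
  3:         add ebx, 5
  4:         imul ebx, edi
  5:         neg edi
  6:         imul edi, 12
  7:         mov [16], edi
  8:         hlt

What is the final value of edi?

72

mov ebx, 4 → ebx=4
mov edi, -6 → edi=-6
add ebx, 5 → ebx=4+5=9
imul ebx, edi → ebx=9*(-6)=-54
neg edi → edi=-(-6)=6
imul edi, 12 → edi=6*12=72
mov [16], edi → M[16]=72
halt.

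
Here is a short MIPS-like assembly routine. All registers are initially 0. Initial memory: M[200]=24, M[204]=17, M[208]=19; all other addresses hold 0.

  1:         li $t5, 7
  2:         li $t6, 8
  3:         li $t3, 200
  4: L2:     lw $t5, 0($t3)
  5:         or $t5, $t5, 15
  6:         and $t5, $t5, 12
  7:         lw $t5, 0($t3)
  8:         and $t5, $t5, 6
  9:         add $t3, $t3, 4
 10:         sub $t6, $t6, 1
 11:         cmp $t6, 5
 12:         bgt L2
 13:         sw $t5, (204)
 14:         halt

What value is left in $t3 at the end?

212

after li $t5, 7: $t5=7
after li $t6, 8: $t6=8
after li $t3, 200: $t3=200
after lw $t5, 0($t3): $t5=M[200]=24
after or $t5, $t5, 15: $t5=24|15=31
after and $t5, $t5, 12: $t5=31&12=12
after lw $t5, 0($t3): $t5=M[200]=24
after and $t5, $t5, 6: $t5=24&6=0
after add $t3, $t3, 4: $t3=200+4=204
after sub $t6, $t6, 1: $t6=8-1=7
cmp $t6, 5  (cmp 7,5)
bgt L2: taken
after lw $t5, 0($t3): $t5=M[204]=17
after or $t5, $t5, 15: $t5=17|15=31
after and $t5, $t5, 12: $t5=31&12=12
after lw $t5, 0($t3): $t5=M[204]=17
after and $t5, $t5, 6: $t5=17&6=0
after add $t3, $t3, 4: $t3=204+4=208
after sub $t6, $t6, 1: $t6=7-1=6
cmp $t6, 5  (cmp 6,5)
bgt L2: taken
after lw $t5, 0($t3): $t5=M[208]=19
after or $t5, $t5, 15: $t5=19|15=31
after and $t5, $t5, 12: $t5=31&12=12
after lw $t5, 0($t3): $t5=M[208]=19
after and $t5, $t5, 6: $t5=19&6=2
after add $t3, $t3, 4: $t3=208+4=212
after sub $t6, $t6, 1: $t6=6-1=5
cmp $t6, 5  (cmp 5,5)
bgt L2: not taken
sw $t5, (204) → M[204]=2
halt.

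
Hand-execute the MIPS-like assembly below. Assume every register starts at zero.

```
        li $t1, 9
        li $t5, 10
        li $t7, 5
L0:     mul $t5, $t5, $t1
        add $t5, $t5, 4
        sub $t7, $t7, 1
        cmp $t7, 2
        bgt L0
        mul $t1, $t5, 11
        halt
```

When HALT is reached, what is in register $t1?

$t1=9
$t5=10
$t7=5
$t5=10*9=90
$t5=90+4=94
$t7=5-1=4
cmp $t7, 2  (cmp 4,2)
bgt L0: taken
$t5=94*9=846
$t5=846+4=850
$t7=4-1=3
cmp $t7, 2  (cmp 3,2)
bgt L0: taken
$t5=850*9=7650
$t5=7650+4=7654
$t7=3-1=2
cmp $t7, 2  (cmp 2,2)
bgt L0: not taken
$t1=7654*11=84194
halt.

84194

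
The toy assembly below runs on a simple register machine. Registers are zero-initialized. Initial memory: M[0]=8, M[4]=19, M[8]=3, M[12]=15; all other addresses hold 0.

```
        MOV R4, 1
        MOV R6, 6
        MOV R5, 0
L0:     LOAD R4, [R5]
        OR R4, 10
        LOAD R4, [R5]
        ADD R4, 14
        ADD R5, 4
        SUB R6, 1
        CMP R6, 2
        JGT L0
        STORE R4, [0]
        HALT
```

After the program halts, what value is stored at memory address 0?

29

MOV R4, 1 → R4=1
MOV R6, 6 → R6=6
MOV R5, 0 → R5=0
LOAD R4, [R5] → R4=M[0]=8
OR R4, 10 → R4=8|10=10
LOAD R4, [R5] → R4=M[0]=8
ADD R4, 14 → R4=8+14=22
ADD R5, 4 → R5=0+4=4
SUB R6, 1 → R6=6-1=5
CMP R6, 2  (cmp 5,2)
JGT L0: taken
LOAD R4, [R5] → R4=M[4]=19
OR R4, 10 → R4=19|10=27
LOAD R4, [R5] → R4=M[4]=19
ADD R4, 14 → R4=19+14=33
ADD R5, 4 → R5=4+4=8
SUB R6, 1 → R6=5-1=4
CMP R6, 2  (cmp 4,2)
JGT L0: taken
LOAD R4, [R5] → R4=M[8]=3
OR R4, 10 → R4=3|10=11
LOAD R4, [R5] → R4=M[8]=3
ADD R4, 14 → R4=3+14=17
ADD R5, 4 → R5=8+4=12
SUB R6, 1 → R6=4-1=3
CMP R6, 2  (cmp 3,2)
JGT L0: taken
LOAD R4, [R5] → R4=M[12]=15
OR R4, 10 → R4=15|10=15
LOAD R4, [R5] → R4=M[12]=15
ADD R4, 14 → R4=15+14=29
ADD R5, 4 → R5=12+4=16
SUB R6, 1 → R6=3-1=2
CMP R6, 2  (cmp 2,2)
JGT L0: not taken
STORE R4, [0] → M[0]=29
halt.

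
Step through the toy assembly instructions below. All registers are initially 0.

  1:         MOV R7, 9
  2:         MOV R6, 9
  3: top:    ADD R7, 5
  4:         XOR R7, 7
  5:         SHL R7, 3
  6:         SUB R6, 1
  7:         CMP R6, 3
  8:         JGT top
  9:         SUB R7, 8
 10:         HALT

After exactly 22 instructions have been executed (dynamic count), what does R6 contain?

after MOV R7, 9: R7=9
after MOV R6, 9: R6=9
after ADD R7, 5: R7=9+5=14
after XOR R7, 7: R7=14^7=9
after SHL R7, 3: R7=9<<3=72
after SUB R6, 1: R6=9-1=8
CMP R6, 3  (cmp 8,3)
JGT top: taken
after ADD R7, 5: R7=72+5=77
after XOR R7, 7: R7=77^7=74
after SHL R7, 3: R7=74<<3=592
after SUB R6, 1: R6=8-1=7
CMP R6, 3  (cmp 7,3)
JGT top: taken
after ADD R7, 5: R7=592+5=597
after XOR R7, 7: R7=597^7=594
after SHL R7, 3: R7=594<<3=4752
after SUB R6, 1: R6=7-1=6
CMP R6, 3  (cmp 6,3)
JGT top: taken
after ADD R7, 5: R7=4752+5=4757
after XOR R7, 7: R7=4757^7=4754
After step 22: R6 = 6.

6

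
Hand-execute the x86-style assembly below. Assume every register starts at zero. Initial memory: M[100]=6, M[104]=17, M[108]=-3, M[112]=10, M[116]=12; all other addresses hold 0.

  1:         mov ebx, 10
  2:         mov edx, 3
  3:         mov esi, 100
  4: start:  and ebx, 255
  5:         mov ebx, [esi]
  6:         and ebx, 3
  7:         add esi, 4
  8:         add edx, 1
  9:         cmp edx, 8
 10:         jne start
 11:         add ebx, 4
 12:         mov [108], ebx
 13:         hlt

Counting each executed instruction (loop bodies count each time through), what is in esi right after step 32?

116

mov ebx, 10 → ebx=10
mov edx, 3 → edx=3
mov esi, 100 → esi=100
and ebx, 255 → ebx=10&255=10
mov ebx, [esi] → ebx=M[100]=6
and ebx, 3 → ebx=6&3=2
add esi, 4 → esi=100+4=104
add edx, 1 → edx=3+1=4
cmp edx, 8  (cmp 4,8)
jne start: taken
and ebx, 255 → ebx=2&255=2
mov ebx, [esi] → ebx=M[104]=17
and ebx, 3 → ebx=17&3=1
add esi, 4 → esi=104+4=108
add edx, 1 → edx=4+1=5
cmp edx, 8  (cmp 5,8)
jne start: taken
and ebx, 255 → ebx=1&255=1
mov ebx, [esi] → ebx=M[108]=-3
and ebx, 3 → ebx=(-3)&3=1
add esi, 4 → esi=108+4=112
add edx, 1 → edx=5+1=6
cmp edx, 8  (cmp 6,8)
jne start: taken
and ebx, 255 → ebx=1&255=1
mov ebx, [esi] → ebx=M[112]=10
and ebx, 3 → ebx=10&3=2
add esi, 4 → esi=112+4=116
add edx, 1 → edx=6+1=7
cmp edx, 8  (cmp 7,8)
jne start: taken
and ebx, 255 → ebx=2&255=2
After step 32: esi = 116.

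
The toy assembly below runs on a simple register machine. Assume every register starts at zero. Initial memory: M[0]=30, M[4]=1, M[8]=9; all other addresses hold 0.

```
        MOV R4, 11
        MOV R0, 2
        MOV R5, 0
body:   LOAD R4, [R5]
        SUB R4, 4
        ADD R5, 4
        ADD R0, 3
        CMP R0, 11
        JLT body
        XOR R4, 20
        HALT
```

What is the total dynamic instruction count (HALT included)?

23

after MOV R4, 11: R4=11
after MOV R0, 2: R0=2
after MOV R5, 0: R5=0
after LOAD R4, [R5]: R4=M[0]=30
after SUB R4, 4: R4=30-4=26
after ADD R5, 4: R5=0+4=4
after ADD R0, 3: R0=2+3=5
CMP R0, 11  (cmp 5,11)
JLT body: taken
after LOAD R4, [R5]: R4=M[4]=1
after SUB R4, 4: R4=1-4=-3
after ADD R5, 4: R5=4+4=8
after ADD R0, 3: R0=5+3=8
CMP R0, 11  (cmp 8,11)
JLT body: taken
after LOAD R4, [R5]: R4=M[8]=9
after SUB R4, 4: R4=9-4=5
after ADD R5, 4: R5=8+4=12
after ADD R0, 3: R0=8+3=11
CMP R0, 11  (cmp 11,11)
JLT body: not taken
after XOR R4, 20: R4=5^20=17
halt.
Total executed instructions: 23.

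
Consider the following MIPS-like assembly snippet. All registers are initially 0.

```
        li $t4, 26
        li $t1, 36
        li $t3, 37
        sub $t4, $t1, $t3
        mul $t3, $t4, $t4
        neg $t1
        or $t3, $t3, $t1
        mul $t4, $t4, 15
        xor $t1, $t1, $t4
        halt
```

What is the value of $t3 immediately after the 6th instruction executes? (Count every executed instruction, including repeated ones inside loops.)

1

li $t4, 26 → $t4=26
li $t1, 36 → $t1=36
li $t3, 37 → $t3=37
sub $t4, $t1, $t3 → $t4=36-37=-1
mul $t3, $t4, $t4 → $t3=(-1)*(-1)=1
neg $t1 → $t1=-(36)=-36
After step 6: $t3 = 1.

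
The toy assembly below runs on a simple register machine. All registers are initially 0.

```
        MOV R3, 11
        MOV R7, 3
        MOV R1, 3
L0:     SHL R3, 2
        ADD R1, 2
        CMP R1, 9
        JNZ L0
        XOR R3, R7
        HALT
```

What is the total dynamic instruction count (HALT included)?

17

MOV R3, 11 → R3=11
MOV R7, 3 → R7=3
MOV R1, 3 → R1=3
SHL R3, 2 → R3=11<<2=44
ADD R1, 2 → R1=3+2=5
CMP R1, 9  (cmp 5,9)
JNZ L0: taken
SHL R3, 2 → R3=44<<2=176
ADD R1, 2 → R1=5+2=7
CMP R1, 9  (cmp 7,9)
JNZ L0: taken
SHL R3, 2 → R3=176<<2=704
ADD R1, 2 → R1=7+2=9
CMP R1, 9  (cmp 9,9)
JNZ L0: not taken
XOR R3, R7 → R3=704^3=707
halt.
Total executed instructions: 17.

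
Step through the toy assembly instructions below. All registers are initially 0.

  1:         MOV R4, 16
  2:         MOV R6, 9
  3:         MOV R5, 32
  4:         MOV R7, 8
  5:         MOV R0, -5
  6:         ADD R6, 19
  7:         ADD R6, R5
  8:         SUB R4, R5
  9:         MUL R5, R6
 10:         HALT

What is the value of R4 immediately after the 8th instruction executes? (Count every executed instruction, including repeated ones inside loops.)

-16

MOV R4, 16 → R4=16
MOV R6, 9 → R6=9
MOV R5, 32 → R5=32
MOV R7, 8 → R7=8
MOV R0, -5 → R0=-5
ADD R6, 19 → R6=9+19=28
ADD R6, R5 → R6=28+32=60
SUB R4, R5 → R4=16-32=-16
After step 8: R4 = -16.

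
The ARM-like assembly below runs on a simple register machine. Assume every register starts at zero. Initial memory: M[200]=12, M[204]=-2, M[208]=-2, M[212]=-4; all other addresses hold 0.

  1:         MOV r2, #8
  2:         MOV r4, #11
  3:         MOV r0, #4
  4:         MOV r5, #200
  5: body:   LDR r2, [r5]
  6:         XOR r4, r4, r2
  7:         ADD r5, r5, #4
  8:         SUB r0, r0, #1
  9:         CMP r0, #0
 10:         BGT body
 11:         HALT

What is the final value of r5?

r2=8
r4=11
r0=4
r5=200
r2=M[200]=12
r4=11^12=7
r5=200+4=204
r0=4-1=3
CMP r0, #0  (cmp 3,0)
BGT body: taken
r2=M[204]=-2
r4=7^(-2)=-7
r5=204+4=208
r0=3-1=2
CMP r0, #0  (cmp 2,0)
BGT body: taken
r2=M[208]=-2
r4=(-7)^(-2)=7
r5=208+4=212
r0=2-1=1
CMP r0, #0  (cmp 1,0)
BGT body: taken
r2=M[212]=-4
r4=7^(-4)=-5
r5=212+4=216
r0=1-1=0
CMP r0, #0  (cmp 0,0)
BGT body: not taken
halt.

216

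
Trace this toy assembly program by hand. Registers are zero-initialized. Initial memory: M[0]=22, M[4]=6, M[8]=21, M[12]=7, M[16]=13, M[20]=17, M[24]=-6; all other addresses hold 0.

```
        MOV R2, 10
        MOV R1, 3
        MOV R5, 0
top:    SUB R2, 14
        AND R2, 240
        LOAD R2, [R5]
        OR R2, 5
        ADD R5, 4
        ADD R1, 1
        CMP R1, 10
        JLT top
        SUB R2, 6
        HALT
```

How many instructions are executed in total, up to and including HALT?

MOV R2, 10 → R2=10
MOV R1, 3 → R1=3
MOV R5, 0 → R5=0
SUB R2, 14 → R2=10-14=-4
AND R2, 240 → R2=(-4)&240=240
LOAD R2, [R5] → R2=M[0]=22
OR R2, 5 → R2=22|5=23
ADD R5, 4 → R5=0+4=4
ADD R1, 1 → R1=3+1=4
CMP R1, 10  (cmp 4,10)
JLT top: taken
SUB R2, 14 → R2=23-14=9
AND R2, 240 → R2=9&240=0
LOAD R2, [R5] → R2=M[4]=6
OR R2, 5 → R2=6|5=7
ADD R5, 4 → R5=4+4=8
ADD R1, 1 → R1=4+1=5
CMP R1, 10  (cmp 5,10)
JLT top: taken
SUB R2, 14 → R2=7-14=-7
AND R2, 240 → R2=(-7)&240=240
LOAD R2, [R5] → R2=M[8]=21
OR R2, 5 → R2=21|5=21
ADD R5, 4 → R5=8+4=12
ADD R1, 1 → R1=5+1=6
CMP R1, 10  (cmp 6,10)
JLT top: taken
SUB R2, 14 → R2=21-14=7
AND R2, 240 → R2=7&240=0
LOAD R2, [R5] → R2=M[12]=7
OR R2, 5 → R2=7|5=7
ADD R5, 4 → R5=12+4=16
ADD R1, 1 → R1=6+1=7
CMP R1, 10  (cmp 7,10)
JLT top: taken
SUB R2, 14 → R2=7-14=-7
AND R2, 240 → R2=(-7)&240=240
LOAD R2, [R5] → R2=M[16]=13
OR R2, 5 → R2=13|5=13
ADD R5, 4 → R5=16+4=20
ADD R1, 1 → R1=7+1=8
CMP R1, 10  (cmp 8,10)
JLT top: taken
SUB R2, 14 → R2=13-14=-1
AND R2, 240 → R2=(-1)&240=240
LOAD R2, [R5] → R2=M[20]=17
OR R2, 5 → R2=17|5=21
ADD R5, 4 → R5=20+4=24
ADD R1, 1 → R1=8+1=9
CMP R1, 10  (cmp 9,10)
JLT top: taken
SUB R2, 14 → R2=21-14=7
AND R2, 240 → R2=7&240=0
LOAD R2, [R5] → R2=M[24]=-6
OR R2, 5 → R2=(-6)|5=-1
ADD R5, 4 → R5=24+4=28
ADD R1, 1 → R1=9+1=10
CMP R1, 10  (cmp 10,10)
JLT top: not taken
SUB R2, 6 → R2=(-1)-6=-7
halt.
Total executed instructions: 61.

61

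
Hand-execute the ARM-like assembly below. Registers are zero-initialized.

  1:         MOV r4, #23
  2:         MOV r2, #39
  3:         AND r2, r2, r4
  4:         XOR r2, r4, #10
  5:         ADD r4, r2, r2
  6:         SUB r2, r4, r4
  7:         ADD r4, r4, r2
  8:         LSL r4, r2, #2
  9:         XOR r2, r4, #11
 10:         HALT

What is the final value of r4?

0

r4=23
r2=39
r2=39&23=7
r2=23^10=29
r4=29+29=58
r2=58-58=0
r4=58+0=58
r4=0<<2=0
r2=0^11=11
halt.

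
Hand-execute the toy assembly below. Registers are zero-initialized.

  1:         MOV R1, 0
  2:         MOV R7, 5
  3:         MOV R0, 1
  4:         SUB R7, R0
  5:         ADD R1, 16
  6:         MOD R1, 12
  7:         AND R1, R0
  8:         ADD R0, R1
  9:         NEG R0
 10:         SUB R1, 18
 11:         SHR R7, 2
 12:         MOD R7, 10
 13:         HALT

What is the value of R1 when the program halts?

MOV R1, 0 → R1=0
MOV R7, 5 → R7=5
MOV R0, 1 → R0=1
SUB R7, R0 → R7=5-1=4
ADD R1, 16 → R1=0+16=16
MOD R1, 12 → R1=16%12=4
AND R1, R0 → R1=4&1=0
ADD R0, R1 → R0=1+0=1
NEG R0 → R0=-(1)=-1
SUB R1, 18 → R1=0-18=-18
SHR R7, 2 → R7=4>>2=1
MOD R7, 10 → R7=1%10=1
halt.

-18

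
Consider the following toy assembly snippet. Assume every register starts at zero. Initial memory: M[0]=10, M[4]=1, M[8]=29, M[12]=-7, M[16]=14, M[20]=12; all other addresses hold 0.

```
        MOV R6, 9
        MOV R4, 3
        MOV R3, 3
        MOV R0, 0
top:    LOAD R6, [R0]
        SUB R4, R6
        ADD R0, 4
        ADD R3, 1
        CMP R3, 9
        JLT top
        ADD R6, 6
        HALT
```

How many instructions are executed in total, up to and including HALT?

MOV R6, 9 → R6=9
MOV R4, 3 → R4=3
MOV R3, 3 → R3=3
MOV R0, 0 → R0=0
LOAD R6, [R0] → R6=M[0]=10
SUB R4, R6 → R4=3-10=-7
ADD R0, 4 → R0=0+4=4
ADD R3, 1 → R3=3+1=4
CMP R3, 9  (cmp 4,9)
JLT top: taken
LOAD R6, [R0] → R6=M[4]=1
SUB R4, R6 → R4=(-7)-1=-8
ADD R0, 4 → R0=4+4=8
ADD R3, 1 → R3=4+1=5
CMP R3, 9  (cmp 5,9)
JLT top: taken
LOAD R6, [R0] → R6=M[8]=29
SUB R4, R6 → R4=(-8)-29=-37
ADD R0, 4 → R0=8+4=12
ADD R3, 1 → R3=5+1=6
CMP R3, 9  (cmp 6,9)
JLT top: taken
LOAD R6, [R0] → R6=M[12]=-7
SUB R4, R6 → R4=(-37)-(-7)=-30
ADD R0, 4 → R0=12+4=16
ADD R3, 1 → R3=6+1=7
CMP R3, 9  (cmp 7,9)
JLT top: taken
LOAD R6, [R0] → R6=M[16]=14
SUB R4, R6 → R4=(-30)-14=-44
ADD R0, 4 → R0=16+4=20
ADD R3, 1 → R3=7+1=8
CMP R3, 9  (cmp 8,9)
JLT top: taken
LOAD R6, [R0] → R6=M[20]=12
SUB R4, R6 → R4=(-44)-12=-56
ADD R0, 4 → R0=20+4=24
ADD R3, 1 → R3=8+1=9
CMP R3, 9  (cmp 9,9)
JLT top: not taken
ADD R6, 6 → R6=12+6=18
halt.
Total executed instructions: 42.

42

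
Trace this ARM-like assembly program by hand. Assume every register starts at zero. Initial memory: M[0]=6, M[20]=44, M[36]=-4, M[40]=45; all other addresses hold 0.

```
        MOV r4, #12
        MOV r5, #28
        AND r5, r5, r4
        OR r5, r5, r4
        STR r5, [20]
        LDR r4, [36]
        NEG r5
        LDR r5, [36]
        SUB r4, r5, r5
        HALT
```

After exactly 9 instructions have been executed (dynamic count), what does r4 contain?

0

r4=12
r5=28
r5=28&12=12
r5=12|12=12
STR r5, [20] → M[20]=12
r4=M[36]=-4
r5=-(12)=-12
r5=M[36]=-4
r4=(-4)-(-4)=0
After step 9: r4 = 0.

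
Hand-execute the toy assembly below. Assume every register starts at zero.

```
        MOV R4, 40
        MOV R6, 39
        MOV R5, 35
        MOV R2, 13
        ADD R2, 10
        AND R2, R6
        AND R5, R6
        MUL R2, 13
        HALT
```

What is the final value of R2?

after MOV R4, 40: R4=40
after MOV R6, 39: R6=39
after MOV R5, 35: R5=35
after MOV R2, 13: R2=13
after ADD R2, 10: R2=13+10=23
after AND R2, R6: R2=23&39=7
after AND R5, R6: R5=35&39=35
after MUL R2, 13: R2=7*13=91
halt.

91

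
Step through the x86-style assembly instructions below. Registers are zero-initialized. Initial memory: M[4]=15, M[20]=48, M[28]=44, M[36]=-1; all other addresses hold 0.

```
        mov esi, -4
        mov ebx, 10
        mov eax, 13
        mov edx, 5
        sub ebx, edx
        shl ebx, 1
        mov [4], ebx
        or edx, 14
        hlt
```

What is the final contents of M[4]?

after mov esi, -4: esi=-4
after mov ebx, 10: ebx=10
after mov eax, 13: eax=13
after mov edx, 5: edx=5
after sub ebx, edx: ebx=10-5=5
after shl ebx, 1: ebx=5<<1=10
mov [4], ebx → M[4]=10
after or edx, 14: edx=5|14=15
halt.

10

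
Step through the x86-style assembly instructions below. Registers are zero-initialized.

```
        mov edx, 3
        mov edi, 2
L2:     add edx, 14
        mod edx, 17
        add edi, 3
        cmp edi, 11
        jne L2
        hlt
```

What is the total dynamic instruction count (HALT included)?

mov edx, 3 → edx=3
mov edi, 2 → edi=2
add edx, 14 → edx=3+14=17
mod edx, 17 → edx=17%17=0
add edi, 3 → edi=2+3=5
cmp edi, 11  (cmp 5,11)
jne L2: taken
add edx, 14 → edx=0+14=14
mod edx, 17 → edx=14%17=14
add edi, 3 → edi=5+3=8
cmp edi, 11  (cmp 8,11)
jne L2: taken
add edx, 14 → edx=14+14=28
mod edx, 17 → edx=28%17=11
add edi, 3 → edi=8+3=11
cmp edi, 11  (cmp 11,11)
jne L2: not taken
halt.
Total executed instructions: 18.

18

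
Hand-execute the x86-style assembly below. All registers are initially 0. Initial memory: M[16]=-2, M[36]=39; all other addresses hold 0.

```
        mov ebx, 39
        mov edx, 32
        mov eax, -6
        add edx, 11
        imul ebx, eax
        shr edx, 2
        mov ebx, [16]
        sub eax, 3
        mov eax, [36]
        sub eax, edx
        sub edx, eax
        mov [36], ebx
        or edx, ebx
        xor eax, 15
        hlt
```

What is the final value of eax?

18

ebx=39
edx=32
eax=-6
edx=32+11=43
ebx=39*(-6)=-234
edx=43>>2=10
ebx=M[16]=-2
eax=(-6)-3=-9
eax=M[36]=39
eax=39-10=29
edx=10-29=-19
mov [36], ebx → M[36]=-2
edx=(-19)|(-2)=-1
eax=29^15=18
halt.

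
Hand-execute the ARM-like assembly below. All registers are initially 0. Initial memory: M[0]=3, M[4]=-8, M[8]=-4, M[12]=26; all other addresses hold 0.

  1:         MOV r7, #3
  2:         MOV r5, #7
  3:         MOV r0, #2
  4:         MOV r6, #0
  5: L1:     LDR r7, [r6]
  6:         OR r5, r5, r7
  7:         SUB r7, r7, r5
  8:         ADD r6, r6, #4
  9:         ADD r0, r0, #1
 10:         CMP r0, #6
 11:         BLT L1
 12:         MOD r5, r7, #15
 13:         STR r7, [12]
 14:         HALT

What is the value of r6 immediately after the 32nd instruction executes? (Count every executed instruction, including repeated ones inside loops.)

16

MOV r7, #3 → r7=3
MOV r5, #7 → r5=7
MOV r0, #2 → r0=2
MOV r6, #0 → r6=0
LDR r7, [r6] → r7=M[0]=3
OR r5, r5, r7 → r5=7|3=7
SUB r7, r7, r5 → r7=3-7=-4
ADD r6, r6, #4 → r6=0+4=4
ADD r0, r0, #1 → r0=2+1=3
CMP r0, #6  (cmp 3,6)
BLT L1: taken
LDR r7, [r6] → r7=M[4]=-8
OR r5, r5, r7 → r5=7|(-8)=-1
SUB r7, r7, r5 → r7=(-8)-(-1)=-7
ADD r6, r6, #4 → r6=4+4=8
ADD r0, r0, #1 → r0=3+1=4
CMP r0, #6  (cmp 4,6)
BLT L1: taken
LDR r7, [r6] → r7=M[8]=-4
OR r5, r5, r7 → r5=(-1)|(-4)=-1
SUB r7, r7, r5 → r7=(-4)-(-1)=-3
ADD r6, r6, #4 → r6=8+4=12
ADD r0, r0, #1 → r0=4+1=5
CMP r0, #6  (cmp 5,6)
BLT L1: taken
LDR r7, [r6] → r7=M[12]=26
OR r5, r5, r7 → r5=(-1)|26=-1
SUB r7, r7, r5 → r7=26-(-1)=27
ADD r6, r6, #4 → r6=12+4=16
ADD r0, r0, #1 → r0=5+1=6
CMP r0, #6  (cmp 6,6)
BLT L1: not taken
After step 32: r6 = 16.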